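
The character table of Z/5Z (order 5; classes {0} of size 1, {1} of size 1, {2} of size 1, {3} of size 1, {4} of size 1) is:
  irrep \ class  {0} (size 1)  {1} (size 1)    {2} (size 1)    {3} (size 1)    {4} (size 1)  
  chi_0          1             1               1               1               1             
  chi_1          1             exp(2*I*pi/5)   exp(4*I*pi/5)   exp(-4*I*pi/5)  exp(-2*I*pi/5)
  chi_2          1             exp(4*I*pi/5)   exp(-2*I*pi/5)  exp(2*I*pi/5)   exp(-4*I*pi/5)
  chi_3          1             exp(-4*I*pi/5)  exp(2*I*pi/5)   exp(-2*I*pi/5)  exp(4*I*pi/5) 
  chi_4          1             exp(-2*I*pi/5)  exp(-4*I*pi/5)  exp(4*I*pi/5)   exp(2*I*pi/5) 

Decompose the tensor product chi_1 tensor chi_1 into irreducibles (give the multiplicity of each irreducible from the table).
chi_1 tensor chi_1 = chi_2 (all other irreducibles have multiplicity 0).

Reasoning: The character of a tensor product is the pointwise product (chi_1 * chi_1)(C) = chi_1(C) * chi_1(C):
  {0}: (1)*(1), {1}: (exp(2*I*pi/5))*(exp(2*I*pi/5)), {2}: (exp(4*I*pi/5))*(exp(4*I*pi/5)), {3}: (exp(-4*I*pi/5))*(exp(-4*I*pi/5)), {4}: (exp(-2*I*pi/5))*(exp(-2*I*pi/5))
so (chi_1 * chi_1) takes values
  {0} -> 1, {1} -> exp(4*I*pi/5), {2} -> exp(-2*I*pi/5), {3} -> exp(2*I*pi/5), {4} -> exp(-4*I*pi/5).
Now take the inner product of this character with each irreducible chi from the table, <chi_1*chi_1, chi> = (1/5) sum_C |C| (chi_1*chi_1)(C) conj(chi(C)):
  <chi_1*chi_1, chi_0> = (1/5)[1*(1)*conj(1) + 1*(exp(4*I*pi/5))*conj(1) + 1*(exp(-2*I*pi/5))*conj(1) + 1*(exp(2*I*pi/5))*conj(1) + 1*(exp(-4*I*pi/5))*conj(1)]
      = (1/5)[(1) + (exp(4*I*pi/5)) + (exp(-2*I*pi/5)) + (exp(2*I*pi/5)) + (exp(-4*I*pi/5))] = 0/5 = 0
  <chi_1*chi_1, chi_1> = (1/5)[1*(1)*conj(1) + 1*(exp(4*I*pi/5))*conj(exp(2*I*pi/5)) + 1*(exp(-2*I*pi/5))*conj(exp(4*I*pi/5)) + 1*(exp(2*I*pi/5))*conj(exp(-4*I*pi/5)) + 1*(exp(-4*I*pi/5))*conj(exp(-2*I*pi/5))]
      = (1/5)[(1) + (exp(2*I*pi/5)) + (exp(4*I*pi/5)) + (exp(-4*I*pi/5)) + (exp(-2*I*pi/5))] = 0/5 = 0
  <chi_1*chi_1, chi_2> = (1/5)[1*(1)*conj(1) + 1*(exp(4*I*pi/5))*conj(exp(4*I*pi/5)) + 1*(exp(-2*I*pi/5))*conj(exp(-2*I*pi/5)) + 1*(exp(2*I*pi/5))*conj(exp(2*I*pi/5)) + 1*(exp(-4*I*pi/5))*conj(exp(-4*I*pi/5))]
      = (1/5)[(1) + (1) + (1) + (1) + (1)] = 5/5 = 1
  <chi_1*chi_1, chi_3> = (1/5)[1*(1)*conj(1) + 1*(exp(4*I*pi/5))*conj(exp(-4*I*pi/5)) + 1*(exp(-2*I*pi/5))*conj(exp(2*I*pi/5)) + 1*(exp(2*I*pi/5))*conj(exp(-2*I*pi/5)) + 1*(exp(-4*I*pi/5))*conj(exp(4*I*pi/5))]
      = (1/5)[(1) + (exp(-2*I*pi/5)) + (exp(-4*I*pi/5)) + (exp(4*I*pi/5)) + (exp(2*I*pi/5))] = 0/5 = 0
  <chi_1*chi_1, chi_4> = (1/5)[1*(1)*conj(1) + 1*(exp(4*I*pi/5))*conj(exp(-2*I*pi/5)) + 1*(exp(-2*I*pi/5))*conj(exp(-4*I*pi/5)) + 1*(exp(2*I*pi/5))*conj(exp(4*I*pi/5)) + 1*(exp(-4*I*pi/5))*conj(exp(2*I*pi/5))]
      = (1/5)[(1) + (exp(-4*I*pi/5)) + (exp(2*I*pi/5)) + (exp(-2*I*pi/5)) + (exp(4*I*pi/5))] = 0/5 = 0
(Exp terms are combined using exp(i*s)*conj(exp(i*t)) = exp(i*(s-t)), and sums of them are collapsed using the identity that for every m > 1 the m distinct m-th roots of unity sum to 0, e.g. 1 + exp(2*I*pi/3) + exp(-2*I*pi/3) = 0.)
Hence the multiplicities are chi_2: 1. Dimension check: dim(chi_1)*dim(chi_1) = 1*1 = 1 and sum (mult * dim) = 1*1 = 1.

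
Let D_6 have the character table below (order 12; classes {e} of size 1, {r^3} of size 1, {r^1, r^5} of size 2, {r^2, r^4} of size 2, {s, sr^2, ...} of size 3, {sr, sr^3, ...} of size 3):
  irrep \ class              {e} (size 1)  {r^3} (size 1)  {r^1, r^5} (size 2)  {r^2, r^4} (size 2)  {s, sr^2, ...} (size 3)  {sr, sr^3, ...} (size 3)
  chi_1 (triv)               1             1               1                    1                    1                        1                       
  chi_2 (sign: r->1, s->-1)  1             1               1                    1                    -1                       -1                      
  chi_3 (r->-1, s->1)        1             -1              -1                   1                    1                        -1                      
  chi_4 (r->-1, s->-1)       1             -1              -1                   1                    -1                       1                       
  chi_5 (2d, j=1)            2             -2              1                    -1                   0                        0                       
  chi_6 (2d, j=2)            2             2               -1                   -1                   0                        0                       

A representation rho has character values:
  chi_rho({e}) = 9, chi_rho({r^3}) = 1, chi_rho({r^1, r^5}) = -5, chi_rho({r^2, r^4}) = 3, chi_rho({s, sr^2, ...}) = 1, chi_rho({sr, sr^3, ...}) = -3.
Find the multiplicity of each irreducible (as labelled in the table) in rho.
Multiplicities: chi_1: 0, chi_2: 1, chi_3: 3, chi_4: 1, chi_5: 0, chi_6: 2.

Working: Use <chi_rho, chi> = (1/|G|) sum_C |C| * chi_rho(C) * conj(chi(C)) with |G| = 12 for each irreducible chi in the table:
  <chi_rho, chi_1> = (1/12)[1*(9)*conj(1) + 1*(1)*conj(1) + 2*(-5)*conj(1) + 2*(3)*conj(1) + 3*(1)*conj(1) + 3*(-3)*conj(1)]
      = (1/12)[(9) + (1) + (-10) + (6) + (3) + (-9)] = 0/12 = 0
  <chi_rho, chi_2> = (1/12)[1*(9)*conj(1) + 1*(1)*conj(1) + 2*(-5)*conj(1) + 2*(3)*conj(1) + 3*(1)*conj(-1) + 3*(-3)*conj(-1)]
      = (1/12)[(9) + (1) + (-10) + (6) + (-3) + (9)] = 12/12 = 1
  <chi_rho, chi_3> = (1/12)[1*(9)*conj(1) + 1*(1)*conj(-1) + 2*(-5)*conj(-1) + 2*(3)*conj(1) + 3*(1)*conj(1) + 3*(-3)*conj(-1)]
      = (1/12)[(9) + (-1) + (10) + (6) + (3) + (9)] = 36/12 = 3
  <chi_rho, chi_4> = (1/12)[1*(9)*conj(1) + 1*(1)*conj(-1) + 2*(-5)*conj(-1) + 2*(3)*conj(1) + 3*(1)*conj(-1) + 3*(-3)*conj(1)]
      = (1/12)[(9) + (-1) + (10) + (6) + (-3) + (-9)] = 12/12 = 1
  <chi_rho, chi_5> = (1/12)[1*(9)*conj(2) + 1*(1)*conj(-2) + 2*(-5)*conj(1) + 2*(3)*conj(-1) + 3*(1)*conj(0) + 3*(-3)*conj(0)]
      = (1/12)[(18) + (-2) + (-10) + (-6) + (0) + (0)] = 0/12 = 0
  <chi_rho, chi_6> = (1/12)[1*(9)*conj(2) + 1*(1)*conj(2) + 2*(-5)*conj(-1) + 2*(3)*conj(-1) + 3*(1)*conj(0) + 3*(-3)*conj(0)]
      = (1/12)[(18) + (2) + (10) + (-6) + (0) + (0)] = 24/12 = 2
Dimension check: dim(rho) = sum (mult * dim) = 0*1 + 1*1 + 3*1 + 1*1 + 0*2 + 2*2 = 9 = chi_rho(e) = 9.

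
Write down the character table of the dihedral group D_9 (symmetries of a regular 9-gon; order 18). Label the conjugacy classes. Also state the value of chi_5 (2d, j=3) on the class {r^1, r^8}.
Conjugacy classes: {e} of size 1, {r^1, r^8} of size 2, {r^2, r^7} of size 2, {r^3, r^6} of size 2, {r^4, r^5} of size 2, {s, sr, ..., sr^8} of size 9.
Character table:
  irrep \ class              {e} (size 1)  {r^1, r^8} (size 2)  {r^2, r^7} (size 2)  {r^3, r^6} (size 2)  {r^4, r^5} (size 2)  {s, sr, ..., sr^8} (size 9)
  chi_1 (triv)               1             1                    1                    1                    1                    1                          
  chi_2 (sign: r->1, s->-1)  1             1                    1                    1                    1                    -1                         
  chi_3 (2d, j=1)            2             2*cos(2*pi/9)        2*cos(4*pi/9)        -1                   -2*cos(pi/9)         0                          
  chi_4 (2d, j=2)            2             2*cos(4*pi/9)        -2*cos(pi/9)         -1                   2*cos(2*pi/9)        0                          
  chi_5 (2d, j=3)            2             -1                   -1                   2                    -1                   0                          
  chi_6 (2d, j=4)            2             -2*cos(pi/9)         2*cos(2*pi/9)        -1                   2*cos(4*pi/9)        0                          

Spot check: chi_5 (2d, j=3) on {r^1, r^8} = -1.

Proof sketch: D_9 has order 2*9 = 18 with 6 conjugacy classes, hence 6 irreducibles. Sum of squared dims 1 + 1 + 4 + 4 + 4 + 4 = 18 = |G|. Linear characters come from the abelianisation; the 2-dimensional irreps have character r^k -> 2*cos(2*pi*j*k/9), reflections -> 0.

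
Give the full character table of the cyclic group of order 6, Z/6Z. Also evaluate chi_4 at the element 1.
Character table of Z/6Z (irreps indexed chi_0,...,chi_5 with chi_k(m) = zeta_6^(k*m), zeta_6 = exp(2*pi*i/6)):
  irrep \ class  {0} (size 1)  {1} (size 1)    {2} (size 1)    {3} (size 1)  {4} (size 1)    {5} (size 1)  
  chi_0          1             1               1               1             1               1             
  chi_1          1             exp(I*pi/3)     exp(2*I*pi/3)   -1            exp(-2*I*pi/3)  exp(-I*pi/3)  
  chi_2          1             exp(2*I*pi/3)   exp(-2*I*pi/3)  1             exp(2*I*pi/3)   exp(-2*I*pi/3)
  chi_3          1             -1              1               -1            1               -1            
  chi_4          1             exp(-2*I*pi/3)  exp(2*I*pi/3)   1             exp(-2*I*pi/3)  exp(2*I*pi/3) 
  chi_5          1             exp(-I*pi/3)    exp(-2*I*pi/3)  -1            exp(2*I*pi/3)   exp(I*pi/3)   

Spot check: chi_4(1) = zeta_6^(4*1) = zeta_6^4 = exp(-2*I*pi/3).

Details: Z/6Z is abelian, so all 6 irreducible complex representations are 1-dimensional. They are given by chi_k(m) = zeta_6^(k*m) for k = 0,...,5. Row orthogonality: sum_m chi_k(m) conj(chi_l(m)) = 6 * [k = l].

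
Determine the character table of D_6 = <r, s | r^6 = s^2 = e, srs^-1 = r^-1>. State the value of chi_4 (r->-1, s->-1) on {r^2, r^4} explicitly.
Conjugacy classes: {e} of size 1, {r^3} of size 1, {r^1, r^5} of size 2, {r^2, r^4} of size 2, {s, sr^2, ...} of size 3, {sr, sr^3, ...} of size 3.
Character table:
  irrep \ class              {e} (size 1)  {r^3} (size 1)  {r^1, r^5} (size 2)  {r^2, r^4} (size 2)  {s, sr^2, ...} (size 3)  {sr, sr^3, ...} (size 3)
  chi_1 (triv)               1             1               1                    1                    1                        1                       
  chi_2 (sign: r->1, s->-1)  1             1               1                    1                    -1                       -1                      
  chi_3 (r->-1, s->1)        1             -1              -1                   1                    1                        -1                      
  chi_4 (r->-1, s->-1)       1             -1              -1                   1                    -1                       1                       
  chi_5 (2d, j=1)            2             -2              1                    -1                   0                        0                       
  chi_6 (2d, j=2)            2             2               -1                   -1                   0                        0                       

Spot check: chi_4 (r->-1, s->-1) on {r^2, r^4} = 1.

Explanation: D_6 has order 2*6 = 12 with 6 conjugacy classes, hence 6 irreducibles. Sum of squared dims 1 + 1 + 1 + 1 + 4 + 4 = 12 = |G|. Linear characters come from the abelianisation; the 2-dimensional irreps have character r^k -> 2*cos(2*pi*j*k/6), reflections -> 0.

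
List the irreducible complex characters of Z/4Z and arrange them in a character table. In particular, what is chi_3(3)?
Character table of Z/4Z (irreps indexed chi_0,...,chi_3 with chi_k(m) = zeta_4^(k*m), zeta_4 = exp(2*pi*i/4)):
  irrep \ class  {0} (size 1)  {1} (size 1)  {2} (size 1)  {3} (size 1)
  chi_0          1             1             1             1           
  chi_1          1             I             -1            -I          
  chi_2          1             -1            1             -1          
  chi_3          1             -I            -1            I           

Spot check: chi_3(3) = zeta_4^(3*3) = zeta_4^9 = I.

Details: Z/4Z is abelian, so all 4 irreducible complex representations are 1-dimensional. They are given by chi_k(m) = zeta_4^(k*m) for k = 0,...,3. Row orthogonality: sum_m chi_k(m) conj(chi_l(m)) = 4 * [k = l].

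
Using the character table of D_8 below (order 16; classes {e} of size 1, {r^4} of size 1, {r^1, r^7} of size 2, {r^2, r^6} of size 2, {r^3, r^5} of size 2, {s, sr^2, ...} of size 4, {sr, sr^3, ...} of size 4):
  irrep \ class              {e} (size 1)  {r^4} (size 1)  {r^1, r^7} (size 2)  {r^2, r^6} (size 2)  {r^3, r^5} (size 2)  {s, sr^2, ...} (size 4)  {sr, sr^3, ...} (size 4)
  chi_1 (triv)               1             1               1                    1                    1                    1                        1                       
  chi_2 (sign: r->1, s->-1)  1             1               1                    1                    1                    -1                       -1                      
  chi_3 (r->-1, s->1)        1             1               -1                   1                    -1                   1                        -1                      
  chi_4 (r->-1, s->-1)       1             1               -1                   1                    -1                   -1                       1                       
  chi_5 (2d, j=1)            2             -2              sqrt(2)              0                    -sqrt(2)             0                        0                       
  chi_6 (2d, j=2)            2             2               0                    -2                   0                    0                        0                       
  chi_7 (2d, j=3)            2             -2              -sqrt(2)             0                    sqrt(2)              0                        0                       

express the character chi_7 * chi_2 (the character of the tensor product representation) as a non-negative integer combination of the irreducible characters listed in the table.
chi_7 tensor chi_2 = chi_7 (all other irreducibles have multiplicity 0).

Reasoning: The character of a tensor product is the pointwise product (chi_7 * chi_2)(C) = chi_7(C) * chi_2(C):
  {e}: (2)*(1), {r^4}: (-2)*(1), {r^1, r^7}: (-sqrt(2))*(1), {r^2, r^6}: (0)*(1), {r^3, r^5}: (sqrt(2))*(1), {s, sr^2, ...}: (0)*(-1), {sr, sr^3, ...}: (0)*(-1)
so (chi_7 * chi_2) takes values
  {e} -> 2, {r^4} -> -2, {r^1, r^7} -> -sqrt(2), {r^2, r^6} -> 0, {r^3, r^5} -> sqrt(2), {s, sr^2, ...} -> 0, {sr, sr^3, ...} -> 0.
Now take the inner product of this character with each irreducible chi from the table, <chi_7*chi_2, chi> = (1/16) sum_C |C| (chi_7*chi_2)(C) conj(chi(C)):
  <chi_7*chi_2, chi_1> = (1/16)[1*(2)*conj(1) + 1*(-2)*conj(1) + 2*(-sqrt(2))*conj(1) + 2*(0)*conj(1) + 2*(sqrt(2))*conj(1) + 4*(0)*conj(1) + 4*(0)*conj(1)]
      = (1/16)[(2) + (-2) + (-2*sqrt(2)) + (0) + (2*sqrt(2)) + (0) + (0)] = 0/16 = 0
  <chi_7*chi_2, chi_2> = (1/16)[1*(2)*conj(1) + 1*(-2)*conj(1) + 2*(-sqrt(2))*conj(1) + 2*(0)*conj(1) + 2*(sqrt(2))*conj(1) + 4*(0)*conj(-1) + 4*(0)*conj(-1)]
      = (1/16)[(2) + (-2) + (-2*sqrt(2)) + (0) + (2*sqrt(2)) + (0) + (0)] = 0/16 = 0
  <chi_7*chi_2, chi_3> = (1/16)[1*(2)*conj(1) + 1*(-2)*conj(1) + 2*(-sqrt(2))*conj(-1) + 2*(0)*conj(1) + 2*(sqrt(2))*conj(-1) + 4*(0)*conj(1) + 4*(0)*conj(-1)]
      = (1/16)[(2) + (-2) + (2*sqrt(2)) + (0) + (-2*sqrt(2)) + (0) + (0)] = 0/16 = 0
  <chi_7*chi_2, chi_4> = (1/16)[1*(2)*conj(1) + 1*(-2)*conj(1) + 2*(-sqrt(2))*conj(-1) + 2*(0)*conj(1) + 2*(sqrt(2))*conj(-1) + 4*(0)*conj(-1) + 4*(0)*conj(1)]
      = (1/16)[(2) + (-2) + (2*sqrt(2)) + (0) + (-2*sqrt(2)) + (0) + (0)] = 0/16 = 0
  <chi_7*chi_2, chi_5> = (1/16)[1*(2)*conj(2) + 1*(-2)*conj(-2) + 2*(-sqrt(2))*conj(sqrt(2)) + 2*(0)*conj(0) + 2*(sqrt(2))*conj(-sqrt(2)) + 4*(0)*conj(0) + 4*(0)*conj(0)]
      = (1/16)[(4) + (4) + (-4) + (0) + (-4) + (0) + (0)] = 0/16 = 0
  <chi_7*chi_2, chi_6> = (1/16)[1*(2)*conj(2) + 1*(-2)*conj(2) + 2*(-sqrt(2))*conj(0) + 2*(0)*conj(-2) + 2*(sqrt(2))*conj(0) + 4*(0)*conj(0) + 4*(0)*conj(0)]
      = (1/16)[(4) + (-4) + (0) + (0) + (0) + (0) + (0)] = 0/16 = 0
  <chi_7*chi_2, chi_7> = (1/16)[1*(2)*conj(2) + 1*(-2)*conj(-2) + 2*(-sqrt(2))*conj(-sqrt(2)) + 2*(0)*conj(0) + 2*(sqrt(2))*conj(sqrt(2)) + 4*(0)*conj(0) + 4*(0)*conj(0)]
      = (1/16)[(4) + (4) + (4) + (0) + (4) + (0) + (0)] = 16/16 = 1
Hence the multiplicities are chi_7: 1. Dimension check: dim(chi_7)*dim(chi_2) = 2*1 = 2 and sum (mult * dim) = 1*2 = 2.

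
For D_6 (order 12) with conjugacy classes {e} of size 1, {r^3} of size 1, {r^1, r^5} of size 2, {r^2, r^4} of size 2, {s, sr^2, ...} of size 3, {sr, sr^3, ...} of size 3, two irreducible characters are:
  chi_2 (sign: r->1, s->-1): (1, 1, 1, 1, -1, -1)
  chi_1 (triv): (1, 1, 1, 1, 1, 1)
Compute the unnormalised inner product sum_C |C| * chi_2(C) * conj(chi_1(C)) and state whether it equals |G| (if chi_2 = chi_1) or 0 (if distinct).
Sum = 0; so <chi_2, chi_1> = 0 (distinct irreducibles are orthogonal).

Derivation: Compute term by term over conjugacy classes (|C| * chi_2(C) * conj(chi_1(C))):
  1*(1)*conj(1) + 1*(1)*conj(1) + 2*(1)*conj(1) + 2*(1)*conj(1) + 3*(-1)*conj(1) + 3*(-1)*conj(1)
  = (1) + (1) + (2) + (2) + (-3) + (-3)
  = 0.
Dividing by |G| = 12 gives 0/12 = 0, matching the row-orthogonality relation <chi_2, chi_1> = [chi_2 = chi_1].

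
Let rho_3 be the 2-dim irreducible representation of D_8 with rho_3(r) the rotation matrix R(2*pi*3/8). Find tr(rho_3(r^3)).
chi_{rho_3}(r^3) = 2*cos(2*pi*3*3/8) = sqrt(2)

Argument: rho_3(r^3) is rotation by angle 2*pi*3*3/8, whose trace is 2*cos(2*pi*3*3/8) = sqrt(2).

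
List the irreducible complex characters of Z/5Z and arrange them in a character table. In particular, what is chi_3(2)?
Character table of Z/5Z (irreps indexed chi_0,...,chi_4 with chi_k(m) = zeta_5^(k*m), zeta_5 = exp(2*pi*i/5)):
  irrep \ class  {0} (size 1)  {1} (size 1)    {2} (size 1)    {3} (size 1)    {4} (size 1)  
  chi_0          1             1               1               1               1             
  chi_1          1             exp(2*I*pi/5)   exp(4*I*pi/5)   exp(-4*I*pi/5)  exp(-2*I*pi/5)
  chi_2          1             exp(4*I*pi/5)   exp(-2*I*pi/5)  exp(2*I*pi/5)   exp(-4*I*pi/5)
  chi_3          1             exp(-4*I*pi/5)  exp(2*I*pi/5)   exp(-2*I*pi/5)  exp(4*I*pi/5) 
  chi_4          1             exp(-2*I*pi/5)  exp(-4*I*pi/5)  exp(4*I*pi/5)   exp(2*I*pi/5) 

Spot check: chi_3(2) = zeta_5^(3*2) = zeta_5^6 = exp(2*I*pi/5).

Why: Z/5Z is abelian, so all 5 irreducible complex representations are 1-dimensional. They are given by chi_k(m) = zeta_5^(k*m) for k = 0,...,4. Row orthogonality: sum_m chi_k(m) conj(chi_l(m)) = 5 * [k = l].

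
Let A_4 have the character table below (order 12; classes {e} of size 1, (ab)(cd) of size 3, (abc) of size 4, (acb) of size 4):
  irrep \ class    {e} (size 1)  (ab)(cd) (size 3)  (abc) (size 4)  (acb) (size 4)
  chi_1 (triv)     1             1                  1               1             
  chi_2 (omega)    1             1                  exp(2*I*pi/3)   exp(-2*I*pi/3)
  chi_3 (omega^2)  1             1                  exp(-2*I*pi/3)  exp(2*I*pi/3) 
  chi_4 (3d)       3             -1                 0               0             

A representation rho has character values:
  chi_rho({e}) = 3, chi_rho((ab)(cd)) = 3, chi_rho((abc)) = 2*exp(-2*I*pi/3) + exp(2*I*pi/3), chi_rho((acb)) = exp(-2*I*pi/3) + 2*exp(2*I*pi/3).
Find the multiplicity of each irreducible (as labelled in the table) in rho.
Multiplicities: chi_1: 0, chi_2: 1, chi_3: 2, chi_4: 0.

Explanation: Use <chi_rho, chi> = (1/|G|) sum_C |C| * chi_rho(C) * conj(chi(C)) with |G| = 12 for each irreducible chi in the table:
  <chi_rho, chi_1> = (1/12)[1*(3)*conj(1) + 3*(3)*conj(1) + 4*(2*exp(-2*I*pi/3) + exp(2*I*pi/3))*conj(1) + 4*(exp(-2*I*pi/3) + 2*exp(2*I*pi/3))*conj(1)]
      = (1/12)[(3) + (9) + (8*exp(-2*I*pi/3) + 4*exp(2*I*pi/3)) + (4*exp(-2*I*pi/3) + 8*exp(2*I*pi/3))] = 0/12 = 0
  <chi_rho, chi_2> = (1/12)[1*(3)*conj(1) + 3*(3)*conj(1) + 4*(2*exp(-2*I*pi/3) + exp(2*I*pi/3))*conj(exp(2*I*pi/3)) + 4*(exp(-2*I*pi/3) + 2*exp(2*I*pi/3))*conj(exp(-2*I*pi/3))]
      = (1/12)[(3) + (9) + (4 + 8*exp(2*I*pi/3)) + (4 + 8*exp(-2*I*pi/3))] = 12/12 = 1
  <chi_rho, chi_3> = (1/12)[1*(3)*conj(1) + 3*(3)*conj(1) + 4*(2*exp(-2*I*pi/3) + exp(2*I*pi/3))*conj(exp(-2*I*pi/3)) + 4*(exp(-2*I*pi/3) + 2*exp(2*I*pi/3))*conj(exp(2*I*pi/3))]
      = (1/12)[(3) + (9) + (8 + 4*exp(-2*I*pi/3)) + (8 + 4*exp(2*I*pi/3))] = 24/12 = 2
  <chi_rho, chi_4> = (1/12)[1*(3)*conj(3) + 3*(3)*conj(-1) + 4*(2*exp(-2*I*pi/3) + exp(2*I*pi/3))*conj(0) + 4*(exp(-2*I*pi/3) + 2*exp(2*I*pi/3))*conj(0)]
      = (1/12)[(9) + (-9) + (0) + (0)] = 0/12 = 0
(Exp terms are combined using exp(i*s)*conj(exp(i*t)) = exp(i*(s-t)), and sums of them are collapsed using the identity that for every m > 1 the m distinct m-th roots of unity sum to 0, e.g. 1 + exp(2*I*pi/3) + exp(-2*I*pi/3) = 0.)
Dimension check: dim(rho) = sum (mult * dim) = 0*1 + 1*1 + 2*1 + 0*3 = 3 = chi_rho(e) = 3.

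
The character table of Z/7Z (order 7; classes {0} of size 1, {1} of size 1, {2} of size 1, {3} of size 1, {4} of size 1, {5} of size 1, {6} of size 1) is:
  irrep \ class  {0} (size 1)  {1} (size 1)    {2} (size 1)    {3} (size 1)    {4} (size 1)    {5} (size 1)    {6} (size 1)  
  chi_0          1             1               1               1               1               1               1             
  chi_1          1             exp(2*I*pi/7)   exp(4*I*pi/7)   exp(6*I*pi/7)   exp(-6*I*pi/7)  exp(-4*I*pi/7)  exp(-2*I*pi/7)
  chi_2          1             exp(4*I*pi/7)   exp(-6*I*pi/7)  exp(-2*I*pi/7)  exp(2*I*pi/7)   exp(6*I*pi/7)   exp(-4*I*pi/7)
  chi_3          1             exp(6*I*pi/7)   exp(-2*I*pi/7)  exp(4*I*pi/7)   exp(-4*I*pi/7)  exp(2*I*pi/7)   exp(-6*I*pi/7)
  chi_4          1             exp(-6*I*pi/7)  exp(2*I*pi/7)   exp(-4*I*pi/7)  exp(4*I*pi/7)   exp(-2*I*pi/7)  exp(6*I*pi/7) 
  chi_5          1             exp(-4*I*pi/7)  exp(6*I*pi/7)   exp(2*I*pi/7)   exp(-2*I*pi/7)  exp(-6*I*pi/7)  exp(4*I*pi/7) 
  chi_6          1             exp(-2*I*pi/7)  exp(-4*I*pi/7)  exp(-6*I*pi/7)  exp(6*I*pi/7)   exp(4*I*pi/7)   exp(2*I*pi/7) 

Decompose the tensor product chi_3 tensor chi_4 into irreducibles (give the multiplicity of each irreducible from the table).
chi_3 tensor chi_4 = chi_0 (all other irreducibles have multiplicity 0).

Reasoning: The character of a tensor product is the pointwise product (chi_3 * chi_4)(C) = chi_3(C) * chi_4(C):
  {0}: (1)*(1), {1}: (exp(6*I*pi/7))*(exp(-6*I*pi/7)), {2}: (exp(-2*I*pi/7))*(exp(2*I*pi/7)), {3}: (exp(4*I*pi/7))*(exp(-4*I*pi/7)), {4}: (exp(-4*I*pi/7))*(exp(4*I*pi/7)), {5}: (exp(2*I*pi/7))*(exp(-2*I*pi/7)), {6}: (exp(-6*I*pi/7))*(exp(6*I*pi/7))
so (chi_3 * chi_4) takes values
  {0} -> 1, {1} -> 1, {2} -> 1, {3} -> 1, {4} -> 1, {5} -> 1, {6} -> 1.
Now take the inner product of this character with each irreducible chi from the table, <chi_3*chi_4, chi> = (1/7) sum_C |C| (chi_3*chi_4)(C) conj(chi(C)):
  <chi_3*chi_4, chi_0> = (1/7)[1*(1)*conj(1) + 1*(1)*conj(1) + 1*(1)*conj(1) + 1*(1)*conj(1) + 1*(1)*conj(1) + 1*(1)*conj(1) + 1*(1)*conj(1)]
      = (1/7)[(1) + (1) + (1) + (1) + (1) + (1) + (1)] = 7/7 = 1
  <chi_3*chi_4, chi_1> = (1/7)[1*(1)*conj(1) + 1*(1)*conj(exp(2*I*pi/7)) + 1*(1)*conj(exp(4*I*pi/7)) + 1*(1)*conj(exp(6*I*pi/7)) + 1*(1)*conj(exp(-6*I*pi/7)) + 1*(1)*conj(exp(-4*I*pi/7)) + 1*(1)*conj(exp(-2*I*pi/7))]
      = (1/7)[(1) + (exp(-2*I*pi/7)) + (exp(-4*I*pi/7)) + (exp(-6*I*pi/7)) + (exp(6*I*pi/7)) + (exp(4*I*pi/7)) + (exp(2*I*pi/7))] = 0/7 = 0
  <chi_3*chi_4, chi_2> = (1/7)[1*(1)*conj(1) + 1*(1)*conj(exp(4*I*pi/7)) + 1*(1)*conj(exp(-6*I*pi/7)) + 1*(1)*conj(exp(-2*I*pi/7)) + 1*(1)*conj(exp(2*I*pi/7)) + 1*(1)*conj(exp(6*I*pi/7)) + 1*(1)*conj(exp(-4*I*pi/7))]
      = (1/7)[(1) + (exp(-4*I*pi/7)) + (exp(6*I*pi/7)) + (exp(2*I*pi/7)) + (exp(-2*I*pi/7)) + (exp(-6*I*pi/7)) + (exp(4*I*pi/7))] = 0/7 = 0
  <chi_3*chi_4, chi_3> = (1/7)[1*(1)*conj(1) + 1*(1)*conj(exp(6*I*pi/7)) + 1*(1)*conj(exp(-2*I*pi/7)) + 1*(1)*conj(exp(4*I*pi/7)) + 1*(1)*conj(exp(-4*I*pi/7)) + 1*(1)*conj(exp(2*I*pi/7)) + 1*(1)*conj(exp(-6*I*pi/7))]
      = (1/7)[(1) + (exp(-6*I*pi/7)) + (exp(2*I*pi/7)) + (exp(-4*I*pi/7)) + (exp(4*I*pi/7)) + (exp(-2*I*pi/7)) + (exp(6*I*pi/7))] = 0/7 = 0
  <chi_3*chi_4, chi_4> = (1/7)[1*(1)*conj(1) + 1*(1)*conj(exp(-6*I*pi/7)) + 1*(1)*conj(exp(2*I*pi/7)) + 1*(1)*conj(exp(-4*I*pi/7)) + 1*(1)*conj(exp(4*I*pi/7)) + 1*(1)*conj(exp(-2*I*pi/7)) + 1*(1)*conj(exp(6*I*pi/7))]
      = (1/7)[(1) + (exp(6*I*pi/7)) + (exp(-2*I*pi/7)) + (exp(4*I*pi/7)) + (exp(-4*I*pi/7)) + (exp(2*I*pi/7)) + (exp(-6*I*pi/7))] = 0/7 = 0
  <chi_3*chi_4, chi_5> = (1/7)[1*(1)*conj(1) + 1*(1)*conj(exp(-4*I*pi/7)) + 1*(1)*conj(exp(6*I*pi/7)) + 1*(1)*conj(exp(2*I*pi/7)) + 1*(1)*conj(exp(-2*I*pi/7)) + 1*(1)*conj(exp(-6*I*pi/7)) + 1*(1)*conj(exp(4*I*pi/7))]
      = (1/7)[(1) + (exp(4*I*pi/7)) + (exp(-6*I*pi/7)) + (exp(-2*I*pi/7)) + (exp(2*I*pi/7)) + (exp(6*I*pi/7)) + (exp(-4*I*pi/7))] = 0/7 = 0
  <chi_3*chi_4, chi_6> = (1/7)[1*(1)*conj(1) + 1*(1)*conj(exp(-2*I*pi/7)) + 1*(1)*conj(exp(-4*I*pi/7)) + 1*(1)*conj(exp(-6*I*pi/7)) + 1*(1)*conj(exp(6*I*pi/7)) + 1*(1)*conj(exp(4*I*pi/7)) + 1*(1)*conj(exp(2*I*pi/7))]
      = (1/7)[(1) + (exp(2*I*pi/7)) + (exp(4*I*pi/7)) + (exp(6*I*pi/7)) + (exp(-6*I*pi/7)) + (exp(-4*I*pi/7)) + (exp(-2*I*pi/7))] = 0/7 = 0
(Exp terms are combined using exp(i*s)*conj(exp(i*t)) = exp(i*(s-t)), and sums of them are collapsed using the identity that for every m > 1 the m distinct m-th roots of unity sum to 0, e.g. 1 + exp(2*I*pi/3) + exp(-2*I*pi/3) = 0.)
Hence the multiplicities are chi_0: 1. Dimension check: dim(chi_3)*dim(chi_4) = 1*1 = 1 and sum (mult * dim) = 1*1 = 1.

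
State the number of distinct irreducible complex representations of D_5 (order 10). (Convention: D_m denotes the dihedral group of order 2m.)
4

Working: The number of irreducible complex representations of a finite group equals its number of conjugacy classes. D_5 has 4 conjugacy classes ((n+3)/2 for n odd), so D_5 (order 10) has exactly 4 irreducible complex representations.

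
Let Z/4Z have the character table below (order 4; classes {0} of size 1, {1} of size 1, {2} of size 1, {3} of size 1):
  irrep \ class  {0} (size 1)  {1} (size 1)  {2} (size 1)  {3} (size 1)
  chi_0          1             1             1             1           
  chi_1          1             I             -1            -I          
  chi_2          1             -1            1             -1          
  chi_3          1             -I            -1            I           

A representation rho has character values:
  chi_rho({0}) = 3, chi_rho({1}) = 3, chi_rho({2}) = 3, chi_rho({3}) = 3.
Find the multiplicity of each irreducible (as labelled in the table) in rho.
Multiplicities: chi_0: 3, chi_1: 0, chi_2: 0, chi_3: 0.

Explanation: Use <chi_rho, chi> = (1/|G|) sum_C |C| * chi_rho(C) * conj(chi(C)) with |G| = 4 for each irreducible chi in the table:
  <chi_rho, chi_0> = (1/4)[1*(3)*conj(1) + 1*(3)*conj(1) + 1*(3)*conj(1) + 1*(3)*conj(1)]
      = (1/4)[(3) + (3) + (3) + (3)] = 12/4 = 3
  <chi_rho, chi_1> = (1/4)[1*(3)*conj(1) + 1*(3)*conj(I) + 1*(3)*conj(-1) + 1*(3)*conj(-I)]
      = (1/4)[(3) + (-3*I) + (-3) + (3*I)] = 0/4 = 0
  <chi_rho, chi_2> = (1/4)[1*(3)*conj(1) + 1*(3)*conj(-1) + 1*(3)*conj(1) + 1*(3)*conj(-1)]
      = (1/4)[(3) + (-3) + (3) + (-3)] = 0/4 = 0
  <chi_rho, chi_3> = (1/4)[1*(3)*conj(1) + 1*(3)*conj(-I) + 1*(3)*conj(-1) + 1*(3)*conj(I)]
      = (1/4)[(3) + (3*I) + (-3) + (-3*I)] = 0/4 = 0
(Exp terms are combined using exp(i*s)*conj(exp(i*t)) = exp(i*(s-t)), and sums of them are collapsed using the identity that for every m > 1 the m distinct m-th roots of unity sum to 0, e.g. 1 + exp(2*I*pi/3) + exp(-2*I*pi/3) = 0.)
Dimension check: dim(rho) = sum (mult * dim) = 3*1 + 0*1 + 0*1 + 0*1 = 3 = chi_rho(e) = 3.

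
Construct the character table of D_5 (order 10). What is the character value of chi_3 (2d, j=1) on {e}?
Conjugacy classes: {e} of size 1, {r^1, r^4} of size 2, {r^2, r^3} of size 2, {s, sr, ..., sr^4} of size 5.
Character table:
  irrep \ class              {e} (size 1)  {r^1, r^4} (size 2)  {r^2, r^3} (size 2)  {s, sr, ..., sr^4} (size 5)
  chi_1 (triv)               1             1                    1                    1                          
  chi_2 (sign: r->1, s->-1)  1             1                    1                    -1                         
  chi_3 (2d, j=1)            2             -1/2 + sqrt(5)/2     -sqrt(5)/2 - 1/2     0                          
  chi_4 (2d, j=2)            2             -sqrt(5)/2 - 1/2     -1/2 + sqrt(5)/2     0                          

Spot check: chi_3 (2d, j=1) on {e} = 2.

Derivation: D_5 has order 2*5 = 10 with 4 conjugacy classes, hence 4 irreducibles. Sum of squared dims 1 + 1 + 4 + 4 = 10 = |G|. Linear characters come from the abelianisation; the 2-dimensional irreps have character r^k -> 2*cos(2*pi*j*k/5), reflections -> 0.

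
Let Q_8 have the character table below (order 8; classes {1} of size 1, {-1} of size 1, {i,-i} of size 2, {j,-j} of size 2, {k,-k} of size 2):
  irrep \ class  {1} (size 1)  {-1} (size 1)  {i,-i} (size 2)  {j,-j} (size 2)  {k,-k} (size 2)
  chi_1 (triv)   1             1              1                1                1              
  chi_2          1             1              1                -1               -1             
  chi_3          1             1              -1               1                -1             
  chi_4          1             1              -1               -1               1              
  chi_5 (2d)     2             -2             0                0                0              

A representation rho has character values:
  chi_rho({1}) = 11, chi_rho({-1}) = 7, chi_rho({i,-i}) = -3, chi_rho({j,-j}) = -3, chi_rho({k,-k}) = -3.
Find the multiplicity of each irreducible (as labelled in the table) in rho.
Multiplicities: chi_1: 0, chi_2: 3, chi_3: 3, chi_4: 3, chi_5: 1.

Argument: Use <chi_rho, chi> = (1/|G|) sum_C |C| * chi_rho(C) * conj(chi(C)) with |G| = 8 for each irreducible chi in the table:
  <chi_rho, chi_1> = (1/8)[1*(11)*conj(1) + 1*(7)*conj(1) + 2*(-3)*conj(1) + 2*(-3)*conj(1) + 2*(-3)*conj(1)]
      = (1/8)[(11) + (7) + (-6) + (-6) + (-6)] = 0/8 = 0
  <chi_rho, chi_2> = (1/8)[1*(11)*conj(1) + 1*(7)*conj(1) + 2*(-3)*conj(1) + 2*(-3)*conj(-1) + 2*(-3)*conj(-1)]
      = (1/8)[(11) + (7) + (-6) + (6) + (6)] = 24/8 = 3
  <chi_rho, chi_3> = (1/8)[1*(11)*conj(1) + 1*(7)*conj(1) + 2*(-3)*conj(-1) + 2*(-3)*conj(1) + 2*(-3)*conj(-1)]
      = (1/8)[(11) + (7) + (6) + (-6) + (6)] = 24/8 = 3
  <chi_rho, chi_4> = (1/8)[1*(11)*conj(1) + 1*(7)*conj(1) + 2*(-3)*conj(-1) + 2*(-3)*conj(-1) + 2*(-3)*conj(1)]
      = (1/8)[(11) + (7) + (6) + (6) + (-6)] = 24/8 = 3
  <chi_rho, chi_5> = (1/8)[1*(11)*conj(2) + 1*(7)*conj(-2) + 2*(-3)*conj(0) + 2*(-3)*conj(0) + 2*(-3)*conj(0)]
      = (1/8)[(22) + (-14) + (0) + (0) + (0)] = 8/8 = 1
Dimension check: dim(rho) = sum (mult * dim) = 0*1 + 3*1 + 3*1 + 3*1 + 1*2 = 11 = chi_rho(e) = 11.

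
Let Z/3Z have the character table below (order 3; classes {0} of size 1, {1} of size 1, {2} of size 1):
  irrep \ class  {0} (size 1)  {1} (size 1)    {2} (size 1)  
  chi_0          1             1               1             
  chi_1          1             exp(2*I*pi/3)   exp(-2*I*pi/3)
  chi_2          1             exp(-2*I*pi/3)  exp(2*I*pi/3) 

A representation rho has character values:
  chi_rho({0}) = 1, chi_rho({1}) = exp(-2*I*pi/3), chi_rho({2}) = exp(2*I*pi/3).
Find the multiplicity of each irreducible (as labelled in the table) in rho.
Multiplicities: chi_0: 0, chi_1: 0, chi_2: 1.

Reasoning: Use <chi_rho, chi> = (1/|G|) sum_C |C| * chi_rho(C) * conj(chi(C)) with |G| = 3 for each irreducible chi in the table:
  <chi_rho, chi_0> = (1/3)[1*(1)*conj(1) + 1*(exp(-2*I*pi/3))*conj(1) + 1*(exp(2*I*pi/3))*conj(1)]
      = (1/3)[(1) + (exp(-2*I*pi/3)) + (exp(2*I*pi/3))] = 0/3 = 0
  <chi_rho, chi_1> = (1/3)[1*(1)*conj(1) + 1*(exp(-2*I*pi/3))*conj(exp(2*I*pi/3)) + 1*(exp(2*I*pi/3))*conj(exp(-2*I*pi/3))]
      = (1/3)[(1) + (exp(2*I*pi/3)) + (exp(-2*I*pi/3))] = 0/3 = 0
  <chi_rho, chi_2> = (1/3)[1*(1)*conj(1) + 1*(exp(-2*I*pi/3))*conj(exp(-2*I*pi/3)) + 1*(exp(2*I*pi/3))*conj(exp(2*I*pi/3))]
      = (1/3)[(1) + (1) + (1)] = 3/3 = 1
(Exp terms are combined using exp(i*s)*conj(exp(i*t)) = exp(i*(s-t)), and sums of them are collapsed using the identity that for every m > 1 the m distinct m-th roots of unity sum to 0, e.g. 1 + exp(2*I*pi/3) + exp(-2*I*pi/3) = 0.)
Dimension check: dim(rho) = sum (mult * dim) = 0*1 + 0*1 + 1*1 = 1 = chi_rho(e) = 1.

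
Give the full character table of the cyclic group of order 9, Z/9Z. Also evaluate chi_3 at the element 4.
Character table of Z/9Z (irreps indexed chi_0,...,chi_8 with chi_k(m) = zeta_9^(k*m), zeta_9 = exp(2*pi*i/9)):
  irrep \ class  {0} (size 1)  {1} (size 1)    {2} (size 1)    {3} (size 1)    {4} (size 1)    {5} (size 1)    {6} (size 1)    {7} (size 1)    {8} (size 1)  
  chi_0          1             1               1               1               1               1               1               1               1             
  chi_1          1             exp(2*I*pi/9)   exp(4*I*pi/9)   exp(2*I*pi/3)   exp(8*I*pi/9)   exp(-8*I*pi/9)  exp(-2*I*pi/3)  exp(-4*I*pi/9)  exp(-2*I*pi/9)
  chi_2          1             exp(4*I*pi/9)   exp(8*I*pi/9)   exp(-2*I*pi/3)  exp(-2*I*pi/9)  exp(2*I*pi/9)   exp(2*I*pi/3)   exp(-8*I*pi/9)  exp(-4*I*pi/9)
  chi_3          1             exp(2*I*pi/3)   exp(-2*I*pi/3)  1               exp(2*I*pi/3)   exp(-2*I*pi/3)  1               exp(2*I*pi/3)   exp(-2*I*pi/3)
  chi_4          1             exp(8*I*pi/9)   exp(-2*I*pi/9)  exp(2*I*pi/3)   exp(-4*I*pi/9)  exp(4*I*pi/9)   exp(-2*I*pi/3)  exp(2*I*pi/9)   exp(-8*I*pi/9)
  chi_5          1             exp(-8*I*pi/9)  exp(2*I*pi/9)   exp(-2*I*pi/3)  exp(4*I*pi/9)   exp(-4*I*pi/9)  exp(2*I*pi/3)   exp(-2*I*pi/9)  exp(8*I*pi/9) 
  chi_6          1             exp(-2*I*pi/3)  exp(2*I*pi/3)   1               exp(-2*I*pi/3)  exp(2*I*pi/3)   1               exp(-2*I*pi/3)  exp(2*I*pi/3) 
  chi_7          1             exp(-4*I*pi/9)  exp(-8*I*pi/9)  exp(2*I*pi/3)   exp(2*I*pi/9)   exp(-2*I*pi/9)  exp(-2*I*pi/3)  exp(8*I*pi/9)   exp(4*I*pi/9) 
  chi_8          1             exp(-2*I*pi/9)  exp(-4*I*pi/9)  exp(-2*I*pi/3)  exp(-8*I*pi/9)  exp(8*I*pi/9)   exp(2*I*pi/3)   exp(4*I*pi/9)   exp(2*I*pi/9) 

Spot check: chi_3(4) = zeta_9^(3*4) = zeta_9^12 = exp(2*I*pi/3).

Reasoning: Z/9Z is abelian, so all 9 irreducible complex representations are 1-dimensional. They are given by chi_k(m) = zeta_9^(k*m) for k = 0,...,8. Row orthogonality: sum_m chi_k(m) conj(chi_l(m)) = 9 * [k = l].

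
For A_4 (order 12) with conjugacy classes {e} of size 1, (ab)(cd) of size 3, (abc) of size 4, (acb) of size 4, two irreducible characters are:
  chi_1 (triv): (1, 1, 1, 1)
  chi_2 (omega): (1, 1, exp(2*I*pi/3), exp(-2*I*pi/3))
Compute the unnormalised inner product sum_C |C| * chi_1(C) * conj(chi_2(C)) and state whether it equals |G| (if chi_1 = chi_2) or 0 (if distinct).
Sum = 0; so <chi_1, chi_2> = 0 (distinct irreducibles are orthogonal).

Argument: Compute term by term over conjugacy classes (|C| * chi_1(C) * conj(chi_2(C))):
  1*(1)*conj(1) + 3*(1)*conj(1) + 4*(1)*conj(exp(2*I*pi/3)) + 4*(1)*conj(exp(-2*I*pi/3))
  = (1) + (3) + (4*exp(-2*I*pi/3)) + (4*exp(2*I*pi/3))
  = 0.
(Exp terms are combined using exp(i*s)*conj(exp(i*t)) = exp(i*(s-t)), and sums of them are collapsed using the identity that for every m > 1 the m distinct m-th roots of unity sum to 0, e.g. 1 + exp(2*I*pi/3) + exp(-2*I*pi/3) = 0.)
Dividing by |G| = 12 gives 0/12 = 0, matching the row-orthogonality relation <chi_1, chi_2> = [chi_1 = chi_2].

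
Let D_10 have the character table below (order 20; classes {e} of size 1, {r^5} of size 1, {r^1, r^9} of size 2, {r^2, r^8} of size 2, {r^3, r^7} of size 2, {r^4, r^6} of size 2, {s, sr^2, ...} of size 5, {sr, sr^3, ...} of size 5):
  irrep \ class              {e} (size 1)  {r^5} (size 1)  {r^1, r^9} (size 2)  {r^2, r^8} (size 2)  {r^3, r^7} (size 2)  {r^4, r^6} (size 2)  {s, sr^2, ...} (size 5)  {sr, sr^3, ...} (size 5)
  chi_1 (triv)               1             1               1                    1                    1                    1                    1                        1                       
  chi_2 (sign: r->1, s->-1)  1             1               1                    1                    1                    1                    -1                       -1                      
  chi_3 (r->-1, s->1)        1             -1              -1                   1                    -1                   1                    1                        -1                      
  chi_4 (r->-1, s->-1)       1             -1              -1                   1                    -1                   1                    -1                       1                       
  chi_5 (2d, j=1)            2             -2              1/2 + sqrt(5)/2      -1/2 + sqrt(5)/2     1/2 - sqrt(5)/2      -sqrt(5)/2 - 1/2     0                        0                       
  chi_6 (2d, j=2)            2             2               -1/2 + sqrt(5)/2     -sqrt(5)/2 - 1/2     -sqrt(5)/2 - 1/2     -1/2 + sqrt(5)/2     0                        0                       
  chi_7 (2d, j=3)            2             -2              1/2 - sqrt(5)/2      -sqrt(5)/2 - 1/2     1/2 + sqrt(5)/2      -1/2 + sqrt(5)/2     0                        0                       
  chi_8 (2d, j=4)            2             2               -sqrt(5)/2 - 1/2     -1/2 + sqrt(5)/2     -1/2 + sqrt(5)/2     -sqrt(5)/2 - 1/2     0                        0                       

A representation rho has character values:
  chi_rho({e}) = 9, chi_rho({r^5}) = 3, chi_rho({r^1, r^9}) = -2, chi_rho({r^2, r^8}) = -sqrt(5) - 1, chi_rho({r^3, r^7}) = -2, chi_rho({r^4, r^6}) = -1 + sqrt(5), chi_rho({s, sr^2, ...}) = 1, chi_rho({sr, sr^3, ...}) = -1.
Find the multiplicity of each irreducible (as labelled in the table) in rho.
Multiplicities: chi_1: 0, chi_2: 0, chi_3: 1, chi_4: 0, chi_5: 0, chi_6: 2, chi_7: 1, chi_8: 1.

Details: Use <chi_rho, chi> = (1/|G|) sum_C |C| * chi_rho(C) * conj(chi(C)) with |G| = 20 for each irreducible chi in the table:
  <chi_rho, chi_1> = (1/20)[1*(9)*conj(1) + 1*(3)*conj(1) + 2*(-2)*conj(1) + 2*(-sqrt(5) - 1)*conj(1) + 2*(-2)*conj(1) + 2*(-1 + sqrt(5))*conj(1) + 5*(1)*conj(1) + 5*(-1)*conj(1)]
      = (1/20)[(9) + (3) + (-4) + (-2*sqrt(5) - 2) + (-4) + (-2 + 2*sqrt(5)) + (5) + (-5)] = 0/20 = 0
  <chi_rho, chi_2> = (1/20)[1*(9)*conj(1) + 1*(3)*conj(1) + 2*(-2)*conj(1) + 2*(-sqrt(5) - 1)*conj(1) + 2*(-2)*conj(1) + 2*(-1 + sqrt(5))*conj(1) + 5*(1)*conj(-1) + 5*(-1)*conj(-1)]
      = (1/20)[(9) + (3) + (-4) + (-2*sqrt(5) - 2) + (-4) + (-2 + 2*sqrt(5)) + (-5) + (5)] = 0/20 = 0
  <chi_rho, chi_3> = (1/20)[1*(9)*conj(1) + 1*(3)*conj(-1) + 2*(-2)*conj(-1) + 2*(-sqrt(5) - 1)*conj(1) + 2*(-2)*conj(-1) + 2*(-1 + sqrt(5))*conj(1) + 5*(1)*conj(1) + 5*(-1)*conj(-1)]
      = (1/20)[(9) + (-3) + (4) + (-2*sqrt(5) - 2) + (4) + (-2 + 2*sqrt(5)) + (5) + (5)] = 20/20 = 1
  <chi_rho, chi_4> = (1/20)[1*(9)*conj(1) + 1*(3)*conj(-1) + 2*(-2)*conj(-1) + 2*(-sqrt(5) - 1)*conj(1) + 2*(-2)*conj(-1) + 2*(-1 + sqrt(5))*conj(1) + 5*(1)*conj(-1) + 5*(-1)*conj(1)]
      = (1/20)[(9) + (-3) + (4) + (-2*sqrt(5) - 2) + (4) + (-2 + 2*sqrt(5)) + (-5) + (-5)] = 0/20 = 0
  <chi_rho, chi_5> = (1/20)[1*(9)*conj(2) + 1*(3)*conj(-2) + 2*(-2)*conj(1/2 + sqrt(5)/2) + 2*(-sqrt(5) - 1)*conj(-1/2 + sqrt(5)/2) + 2*(-2)*conj(1/2 - sqrt(5)/2) + 2*(-1 + sqrt(5))*conj(-sqrt(5)/2 - 1/2) + 5*(1)*conj(0) + 5*(-1)*conj(0)]
      = (1/20)[(18) + (-6) + (-2*sqrt(5) - 2) + (-4) + (-2 + 2*sqrt(5)) + (-4) + (0) + (0)] = 0/20 = 0
  <chi_rho, chi_6> = (1/20)[1*(9)*conj(2) + 1*(3)*conj(2) + 2*(-2)*conj(-1/2 + sqrt(5)/2) + 2*(-sqrt(5) - 1)*conj(-sqrt(5)/2 - 1/2) + 2*(-2)*conj(-sqrt(5)/2 - 1/2) + 2*(-1 + sqrt(5))*conj(-1/2 + sqrt(5)/2) + 5*(1)*conj(0) + 5*(-1)*conj(0)]
      = (1/20)[(18) + (6) + (2 - 2*sqrt(5)) + (2*sqrt(5) + 6) + (2 + 2*sqrt(5)) + (6 - 2*sqrt(5)) + (0) + (0)] = 40/20 = 2
  <chi_rho, chi_7> = (1/20)[1*(9)*conj(2) + 1*(3)*conj(-2) + 2*(-2)*conj(1/2 - sqrt(5)/2) + 2*(-sqrt(5) - 1)*conj(-sqrt(5)/2 - 1/2) + 2*(-2)*conj(1/2 + sqrt(5)/2) + 2*(-1 + sqrt(5))*conj(-1/2 + sqrt(5)/2) + 5*(1)*conj(0) + 5*(-1)*conj(0)]
      = (1/20)[(18) + (-6) + (-2 + 2*sqrt(5)) + (2*sqrt(5) + 6) + (-2*sqrt(5) - 2) + (6 - 2*sqrt(5)) + (0) + (0)] = 20/20 = 1
  <chi_rho, chi_8> = (1/20)[1*(9)*conj(2) + 1*(3)*conj(2) + 2*(-2)*conj(-sqrt(5)/2 - 1/2) + 2*(-sqrt(5) - 1)*conj(-1/2 + sqrt(5)/2) + 2*(-2)*conj(-1/2 + sqrt(5)/2) + 2*(-1 + sqrt(5))*conj(-sqrt(5)/2 - 1/2) + 5*(1)*conj(0) + 5*(-1)*conj(0)]
      = (1/20)[(18) + (6) + (2 + 2*sqrt(5)) + (-4) + (2 - 2*sqrt(5)) + (-4) + (0) + (0)] = 20/20 = 1
Dimension check: dim(rho) = sum (mult * dim) = 0*1 + 0*1 + 1*1 + 0*1 + 0*2 + 2*2 + 1*2 + 1*2 = 9 = chi_rho(e) = 9.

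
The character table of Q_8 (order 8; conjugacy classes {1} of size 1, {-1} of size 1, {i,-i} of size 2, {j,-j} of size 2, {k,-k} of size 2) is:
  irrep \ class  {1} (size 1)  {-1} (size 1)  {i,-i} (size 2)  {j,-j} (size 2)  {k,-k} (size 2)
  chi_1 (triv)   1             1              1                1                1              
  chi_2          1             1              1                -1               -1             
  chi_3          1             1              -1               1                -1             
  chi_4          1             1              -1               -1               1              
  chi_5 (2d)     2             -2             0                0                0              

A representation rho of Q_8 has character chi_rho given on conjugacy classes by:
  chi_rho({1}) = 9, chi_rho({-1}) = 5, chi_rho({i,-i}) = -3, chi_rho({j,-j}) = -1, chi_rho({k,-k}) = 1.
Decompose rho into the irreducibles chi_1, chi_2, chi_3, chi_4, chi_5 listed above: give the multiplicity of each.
Multiplicities: chi_1: 1, chi_2: 1, chi_3: 2, chi_4: 3, chi_5: 1.

Solution. Use <chi_rho, chi> = (1/|G|) sum_C |C| * chi_rho(C) * conj(chi(C)) with |G| = 8 for each irreducible chi in the table:
  <chi_rho, chi_1> = (1/8)[1*(9)*conj(1) + 1*(5)*conj(1) + 2*(-3)*conj(1) + 2*(-1)*conj(1) + 2*(1)*conj(1)]
      = (1/8)[(9) + (5) + (-6) + (-2) + (2)] = 8/8 = 1
  <chi_rho, chi_2> = (1/8)[1*(9)*conj(1) + 1*(5)*conj(1) + 2*(-3)*conj(1) + 2*(-1)*conj(-1) + 2*(1)*conj(-1)]
      = (1/8)[(9) + (5) + (-6) + (2) + (-2)] = 8/8 = 1
  <chi_rho, chi_3> = (1/8)[1*(9)*conj(1) + 1*(5)*conj(1) + 2*(-3)*conj(-1) + 2*(-1)*conj(1) + 2*(1)*conj(-1)]
      = (1/8)[(9) + (5) + (6) + (-2) + (-2)] = 16/8 = 2
  <chi_rho, chi_4> = (1/8)[1*(9)*conj(1) + 1*(5)*conj(1) + 2*(-3)*conj(-1) + 2*(-1)*conj(-1) + 2*(1)*conj(1)]
      = (1/8)[(9) + (5) + (6) + (2) + (2)] = 24/8 = 3
  <chi_rho, chi_5> = (1/8)[1*(9)*conj(2) + 1*(5)*conj(-2) + 2*(-3)*conj(0) + 2*(-1)*conj(0) + 2*(1)*conj(0)]
      = (1/8)[(18) + (-10) + (0) + (0) + (0)] = 8/8 = 1
Dimension check: dim(rho) = sum (mult * dim) = 1*1 + 1*1 + 2*1 + 3*1 + 1*2 = 9 = chi_rho(e) = 9.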